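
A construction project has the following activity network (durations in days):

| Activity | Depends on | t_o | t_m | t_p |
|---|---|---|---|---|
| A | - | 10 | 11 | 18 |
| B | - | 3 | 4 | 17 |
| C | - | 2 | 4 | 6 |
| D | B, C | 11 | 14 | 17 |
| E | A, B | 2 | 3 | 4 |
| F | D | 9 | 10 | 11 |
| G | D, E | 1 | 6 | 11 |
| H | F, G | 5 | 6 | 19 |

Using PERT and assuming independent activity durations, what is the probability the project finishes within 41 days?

0.807

te_A = (10 + 4·11 + 18)/6 = 72/6 = 12; σ²_A = ((18−10)/6)² = 1.778
te_B = (3 + 4·4 + 17)/6 = 36/6 = 6; σ²_B = ((17−3)/6)² = 5.444
te_C = (2 + 4·4 + 6)/6 = 24/6 = 4; σ²_C = ((6−2)/6)² = 0.444
te_D = (11 + 4·14 + 17)/6 = 84/6 = 14; σ²_D = ((17−11)/6)² = 1.000
te_E = (2 + 4·3 + 4)/6 = 18/6 = 3; σ²_E = ((4−2)/6)² = 0.111
te_F = (9 + 4·10 + 11)/6 = 60/6 = 10; σ²_F = ((11−9)/6)² = 0.111
te_G = (1 + 4·6 + 11)/6 = 36/6 = 6; σ²_G = ((11−1)/6)² = 2.778
te_H = (5 + 4·6 + 19)/6 = 48/6 = 8; σ²_H = ((19−5)/6)² = 5.444

Forward pass:
ES_A = 0; EF_A = 12
ES_B = 0; EF_B = 6
ES_C = 0; EF_C = 4
ES_D = max(EF_B=6, EF_C=4) = 6; EF_D = 6+14 = 20
ES_E = max(EF_A=12, EF_B=6) = 12; EF_E = 12+3 = 15
ES_F = 20; EF_F = 20+10 = 30
ES_G = max(EF_D=20, EF_E=15) = 20; EF_G = 20+6 = 26
ES_H = max(EF_F=30, EF_G=26) = 30; EF_H = 30+8 = 38
Expected project duration μ = 38 days. Critical path: B → D → F → H.

Variance along critical path = 5.444 + 1.000 + 0.111 + 5.444 = 12.000; σ = √12.000 = 3.464 days.
Z = (41 − 38) / 3.464 = 0.866
P(T ≤ 41) = Φ(0.866) ≈ 0.807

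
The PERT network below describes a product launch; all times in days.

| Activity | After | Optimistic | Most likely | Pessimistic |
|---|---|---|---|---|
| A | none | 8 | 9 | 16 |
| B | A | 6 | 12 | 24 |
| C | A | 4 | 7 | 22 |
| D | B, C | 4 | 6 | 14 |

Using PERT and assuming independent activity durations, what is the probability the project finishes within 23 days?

0.029

te_A = (8 + 4·9 + 16)/6 = 60/6 = 10; σ²_A = ((16−8)/6)² = 1.778
te_B = (6 + 4·12 + 24)/6 = 78/6 = 13; σ²_B = ((24−6)/6)² = 9.000
te_C = (4 + 4·7 + 22)/6 = 54/6 = 9; σ²_C = ((22−4)/6)² = 9.000
te_D = (4 + 4·6 + 14)/6 = 42/6 = 7; σ²_D = ((14−4)/6)² = 2.778

Forward pass:
ES_A = 0; EF_A = 10
ES_B = 10; EF_B = 10+13 = 23
ES_C = 10; EF_C = 10+9 = 19
ES_D = max(EF_B=23, EF_C=19) = 23; EF_D = 23+7 = 30
Expected project duration μ = 30 days. Critical path: A → B → D.

Variance along critical path = 1.778 + 9.000 + 2.778 = 13.556; σ = √13.556 = 3.682 days.
Z = (23 − 30) / 3.682 = -1.901
P(T ≤ 23) = Φ(-1.901) ≈ 0.029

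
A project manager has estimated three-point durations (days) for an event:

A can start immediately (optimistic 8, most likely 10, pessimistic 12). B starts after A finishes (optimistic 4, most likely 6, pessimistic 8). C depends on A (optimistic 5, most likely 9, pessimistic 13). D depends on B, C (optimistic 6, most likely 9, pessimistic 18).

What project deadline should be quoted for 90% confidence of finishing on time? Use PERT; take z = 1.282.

32.2 days

te_A = (8 + 4·10 + 12)/6 = 60/6 = 10; σ²_A = ((12−8)/6)² = 0.444
te_B = (4 + 4·6 + 8)/6 = 36/6 = 6; σ²_B = ((8−4)/6)² = 0.444
te_C = (5 + 4·9 + 13)/6 = 54/6 = 9; σ²_C = ((13−5)/6)² = 1.778
te_D = (6 + 4·9 + 18)/6 = 60/6 = 10; σ²_D = ((18−6)/6)² = 4.000

Forward pass:
ES_A = 0; EF_A = 10
ES_B = 10; EF_B = 10+6 = 16
ES_C = 10; EF_C = 10+9 = 19
ES_D = max(EF_B=16, EF_C=19) = 19; EF_D = 19+10 = 29
Expected project duration μ = 29 days. Critical path: A → C → D.

Variance along critical path = 0.444 + 1.778 + 4.000 = 6.222; σ = 2.494 days.
D = μ + z·σ = 29 + 1.282·2.494 = 32.2 days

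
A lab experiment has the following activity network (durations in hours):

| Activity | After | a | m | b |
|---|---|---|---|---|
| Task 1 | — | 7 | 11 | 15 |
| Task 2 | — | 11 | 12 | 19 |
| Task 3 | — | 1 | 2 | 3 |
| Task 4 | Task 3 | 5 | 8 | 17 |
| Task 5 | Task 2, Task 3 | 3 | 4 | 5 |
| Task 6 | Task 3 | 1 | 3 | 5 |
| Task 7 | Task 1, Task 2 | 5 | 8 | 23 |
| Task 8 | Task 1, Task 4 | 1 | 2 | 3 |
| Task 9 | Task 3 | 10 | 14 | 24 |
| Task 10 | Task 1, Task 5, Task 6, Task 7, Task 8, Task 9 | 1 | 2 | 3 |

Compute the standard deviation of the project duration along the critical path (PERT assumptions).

3.30 hours

te_Task 1 = (7 + 4·11 + 15)/6 = 66/6 = 11; σ²_Task 1 = ((15−7)/6)² = 1.778
te_Task 2 = (11 + 4·12 + 19)/6 = 78/6 = 13; σ²_Task 2 = ((19−11)/6)² = 1.778
te_Task 3 = (1 + 4·2 + 3)/6 = 12/6 = 2; σ²_Task 3 = ((3−1)/6)² = 0.111
te_Task 4 = (5 + 4·8 + 17)/6 = 54/6 = 9; σ²_Task 4 = ((17−5)/6)² = 4.000
te_Task 5 = (3 + 4·4 + 5)/6 = 24/6 = 4; σ²_Task 5 = ((5−3)/6)² = 0.111
te_Task 6 = (1 + 4·3 + 5)/6 = 18/6 = 3; σ²_Task 6 = ((5−1)/6)² = 0.444
te_Task 7 = (5 + 4·8 + 23)/6 = 60/6 = 10; σ²_Task 7 = ((23−5)/6)² = 9.000
te_Task 8 = (1 + 4·2 + 3)/6 = 12/6 = 2; σ²_Task 8 = ((3−1)/6)² = 0.111
te_Task 9 = (10 + 4·14 + 24)/6 = 90/6 = 15; σ²_Task 9 = ((24−10)/6)² = 5.444
te_Task 10 = (1 + 4·2 + 3)/6 = 12/6 = 2; σ²_Task 10 = ((3−1)/6)² = 0.111

Forward pass:
ES_Task 1 = 0; EF_Task 1 = 11
ES_Task 2 = 0; EF_Task 2 = 13
ES_Task 3 = 0; EF_Task 3 = 2
ES_Task 4 = 2; EF_Task 4 = 2+9 = 11
ES_Task 5 = max(EF_Task 2=13, EF_Task 3=2) = 13; EF_Task 5 = 13+4 = 17
ES_Task 6 = 2; EF_Task 6 = 2+3 = 5
ES_Task 7 = max(EF_Task 1=11, EF_Task 2=13) = 13; EF_Task 7 = 13+10 = 23
ES_Task 8 = max(EF_Task 1=11, EF_Task 4=11) = 11; EF_Task 8 = 11+2 = 13
ES_Task 9 = 2; EF_Task 9 = 2+15 = 17
ES_Task 10 = max(EF_Task 1=11, EF_Task 5=17, EF_Task 6=5, EF_Task 7=23, EF_Task 8=13, EF_Task 9=17) = 23; EF_Task 10 = 23+2 = 25
Expected project duration μ = 25 hours. Critical path: Task 2 → Task 7 → Task 10.

Variance along critical path = 1.778 + 9.000 + 0.111 = 10.889
σ = √10.889 = 3.300 hours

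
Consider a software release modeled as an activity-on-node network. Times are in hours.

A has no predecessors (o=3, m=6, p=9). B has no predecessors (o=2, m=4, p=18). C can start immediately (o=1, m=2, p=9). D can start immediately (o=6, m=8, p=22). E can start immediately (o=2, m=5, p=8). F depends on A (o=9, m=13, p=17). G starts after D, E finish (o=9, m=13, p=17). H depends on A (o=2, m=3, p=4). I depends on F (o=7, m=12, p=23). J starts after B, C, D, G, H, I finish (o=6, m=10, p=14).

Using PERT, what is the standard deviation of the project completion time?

te_A = (3 + 4·6 + 9)/6 = 36/6 = 6; σ²_A = ((9−3)/6)² = 1.000
te_B = (2 + 4·4 + 18)/6 = 36/6 = 6; σ²_B = ((18−2)/6)² = 7.111
te_C = (1 + 4·2 + 9)/6 = 18/6 = 3; σ²_C = ((9−1)/6)² = 1.778
te_D = (6 + 4·8 + 22)/6 = 60/6 = 10; σ²_D = ((22−6)/6)² = 7.111
te_E = (2 + 4·5 + 8)/6 = 30/6 = 5; σ²_E = ((8−2)/6)² = 1.000
te_F = (9 + 4·13 + 17)/6 = 78/6 = 13; σ²_F = ((17−9)/6)² = 1.778
te_G = (9 + 4·13 + 17)/6 = 78/6 = 13; σ²_G = ((17−9)/6)² = 1.778
te_H = (2 + 4·3 + 4)/6 = 18/6 = 3; σ²_H = ((4−2)/6)² = 0.111
te_I = (7 + 4·12 + 23)/6 = 78/6 = 13; σ²_I = ((23−7)/6)² = 7.111
te_J = (6 + 4·10 + 14)/6 = 60/6 = 10; σ²_J = ((14−6)/6)² = 1.778

Forward pass:
ES_A = 0; EF_A = 6
ES_B = 0; EF_B = 6
ES_C = 0; EF_C = 3
ES_D = 0; EF_D = 10
ES_E = 0; EF_E = 5
ES_F = 6; EF_F = 6+13 = 19
ES_G = max(EF_D=10, EF_E=5) = 10; EF_G = 10+13 = 23
ES_H = 6; EF_H = 6+3 = 9
ES_I = 19; EF_I = 19+13 = 32
ES_J = max(EF_B=6, EF_C=3, EF_D=10, EF_G=23, EF_H=9, EF_I=32) = 32; EF_J = 32+10 = 42
Expected project duration μ = 42 hours. Critical path: A → F → I → J.

Variance along critical path = 1.000 + 1.778 + 7.111 + 1.778 = 11.667
σ = √11.667 = 3.416 hours

3.42 hours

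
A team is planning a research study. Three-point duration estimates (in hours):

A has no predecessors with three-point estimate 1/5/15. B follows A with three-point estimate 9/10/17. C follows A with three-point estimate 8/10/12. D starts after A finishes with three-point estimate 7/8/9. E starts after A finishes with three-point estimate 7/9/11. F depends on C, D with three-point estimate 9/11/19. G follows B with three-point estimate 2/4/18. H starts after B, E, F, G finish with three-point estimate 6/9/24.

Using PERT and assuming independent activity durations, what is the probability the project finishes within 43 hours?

te_A = (1 + 4·5 + 15)/6 = 36/6 = 6; σ²_A = ((15−1)/6)² = 5.444
te_B = (9 + 4·10 + 17)/6 = 66/6 = 11; σ²_B = ((17−9)/6)² = 1.778
te_C = (8 + 4·10 + 12)/6 = 60/6 = 10; σ²_C = ((12−8)/6)² = 0.444
te_D = (7 + 4·8 + 9)/6 = 48/6 = 8; σ²_D = ((9−7)/6)² = 0.111
te_E = (7 + 4·9 + 11)/6 = 54/6 = 9; σ²_E = ((11−7)/6)² = 0.444
te_F = (9 + 4·11 + 19)/6 = 72/6 = 12; σ²_F = ((19−9)/6)² = 2.778
te_G = (2 + 4·4 + 18)/6 = 36/6 = 6; σ²_G = ((18−2)/6)² = 7.111
te_H = (6 + 4·9 + 24)/6 = 66/6 = 11; σ²_H = ((24−6)/6)² = 9.000

Forward pass:
ES_A = 0; EF_A = 6
ES_B = 6; EF_B = 6+11 = 17
ES_C = 6; EF_C = 6+10 = 16
ES_D = 6; EF_D = 6+8 = 14
ES_E = 6; EF_E = 6+9 = 15
ES_F = max(EF_C=16, EF_D=14) = 16; EF_F = 16+12 = 28
ES_G = 17; EF_G = 17+6 = 23
ES_H = max(EF_B=17, EF_E=15, EF_F=28, EF_G=23) = 28; EF_H = 28+11 = 39
Expected project duration μ = 39 hours. Critical path: A → C → F → H.

Variance along critical path = 5.444 + 0.444 + 2.778 + 9.000 = 17.667; σ = √17.667 = 4.203 hours.
Z = (43 − 39) / 4.203 = 0.952
P(T ≤ 43) = Φ(0.952) ≈ 0.829

0.829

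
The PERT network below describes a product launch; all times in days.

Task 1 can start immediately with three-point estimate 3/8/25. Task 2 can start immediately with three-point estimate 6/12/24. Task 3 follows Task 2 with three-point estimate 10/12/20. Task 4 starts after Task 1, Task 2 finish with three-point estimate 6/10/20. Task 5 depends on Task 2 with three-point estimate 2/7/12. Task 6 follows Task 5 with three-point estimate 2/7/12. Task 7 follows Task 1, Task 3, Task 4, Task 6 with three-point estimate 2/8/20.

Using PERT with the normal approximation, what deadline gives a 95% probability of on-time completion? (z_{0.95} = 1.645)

te_Task 1 = (3 + 4·8 + 25)/6 = 60/6 = 10; σ²_Task 1 = ((25−3)/6)² = 13.444
te_Task 2 = (6 + 4·12 + 24)/6 = 78/6 = 13; σ²_Task 2 = ((24−6)/6)² = 9.000
te_Task 3 = (10 + 4·12 + 20)/6 = 78/6 = 13; σ²_Task 3 = ((20−10)/6)² = 2.778
te_Task 4 = (6 + 4·10 + 20)/6 = 66/6 = 11; σ²_Task 4 = ((20−6)/6)² = 5.444
te_Task 5 = (2 + 4·7 + 12)/6 = 42/6 = 7; σ²_Task 5 = ((12−2)/6)² = 2.778
te_Task 6 = (2 + 4·7 + 12)/6 = 42/6 = 7; σ²_Task 6 = ((12−2)/6)² = 2.778
te_Task 7 = (2 + 4·8 + 20)/6 = 54/6 = 9; σ²_Task 7 = ((20−2)/6)² = 9.000

Forward pass:
ES_Task 1 = 0; EF_Task 1 = 10
ES_Task 2 = 0; EF_Task 2 = 13
ES_Task 3 = 13; EF_Task 3 = 13+13 = 26
ES_Task 4 = max(EF_Task 1=10, EF_Task 2=13) = 13; EF_Task 4 = 13+11 = 24
ES_Task 5 = 13; EF_Task 5 = 13+7 = 20
ES_Task 6 = 20; EF_Task 6 = 20+7 = 27
ES_Task 7 = max(EF_Task 1=10, EF_Task 3=26, EF_Task 4=24, EF_Task 6=27) = 27; EF_Task 7 = 27+9 = 36
Expected project duration μ = 36 days. Critical path: Task 2 → Task 5 → Task 6 → Task 7.

Variance along critical path = 9.000 + 2.778 + 2.778 + 9.000 = 23.556; σ = 4.853 days.
D = μ + z·σ = 36 + 1.645·4.853 = 44.0 days

44.0 days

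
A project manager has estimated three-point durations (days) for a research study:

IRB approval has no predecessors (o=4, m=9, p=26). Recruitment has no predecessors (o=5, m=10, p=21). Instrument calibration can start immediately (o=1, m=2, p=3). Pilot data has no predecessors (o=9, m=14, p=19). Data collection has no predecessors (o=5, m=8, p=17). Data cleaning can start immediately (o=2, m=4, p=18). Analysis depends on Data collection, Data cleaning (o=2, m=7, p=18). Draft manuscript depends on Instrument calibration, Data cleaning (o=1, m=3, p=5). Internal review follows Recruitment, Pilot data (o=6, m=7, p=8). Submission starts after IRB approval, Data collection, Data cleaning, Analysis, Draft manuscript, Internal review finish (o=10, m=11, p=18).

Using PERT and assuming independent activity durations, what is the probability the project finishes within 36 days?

te_IRB approval = (4 + 4·9 + 26)/6 = 66/6 = 11; σ²_IRB approval = ((26−4)/6)² = 13.444
te_Recruitment = (5 + 4·10 + 21)/6 = 66/6 = 11; σ²_Recruitment = ((21−5)/6)² = 7.111
te_Instrument calibration = (1 + 4·2 + 3)/6 = 12/6 = 2; σ²_Instrument calibration = ((3−1)/6)² = 0.111
te_Pilot data = (9 + 4·14 + 19)/6 = 84/6 = 14; σ²_Pilot data = ((19−9)/6)² = 2.778
te_Data collection = (5 + 4·8 + 17)/6 = 54/6 = 9; σ²_Data collection = ((17−5)/6)² = 4.000
te_Data cleaning = (2 + 4·4 + 18)/6 = 36/6 = 6; σ²_Data cleaning = ((18−2)/6)² = 7.111
te_Analysis = (2 + 4·7 + 18)/6 = 48/6 = 8; σ²_Analysis = ((18−2)/6)² = 7.111
te_Draft manuscript = (1 + 4·3 + 5)/6 = 18/6 = 3; σ²_Draft manuscript = ((5−1)/6)² = 0.444
te_Internal review = (6 + 4·7 + 8)/6 = 42/6 = 7; σ²_Internal review = ((8−6)/6)² = 0.111
te_Submission = (10 + 4·11 + 18)/6 = 72/6 = 12; σ²_Submission = ((18−10)/6)² = 1.778

Forward pass:
ES_IRB approval = 0; EF_IRB approval = 11
ES_Recruitment = 0; EF_Recruitment = 11
ES_Instrument calibration = 0; EF_Instrument calibration = 2
ES_Pilot data = 0; EF_Pilot data = 14
ES_Data collection = 0; EF_Data collection = 9
ES_Data cleaning = 0; EF_Data cleaning = 6
ES_Analysis = max(EF_Data collection=9, EF_Data cleaning=6) = 9; EF_Analysis = 9+8 = 17
ES_Draft manuscript = max(EF_Instrument calibration=2, EF_Data cleaning=6) = 6; EF_Draft manuscript = 6+3 = 9
ES_Internal review = max(EF_Recruitment=11, EF_Pilot data=14) = 14; EF_Internal review = 14+7 = 21
ES_Submission = max(EF_IRB approval=11, EF_Data collection=9, EF_Data cleaning=6, EF_Analysis=17, EF_Draft manuscript=9, EF_Internal review=21) = 21; EF_Submission = 21+12 = 33
Expected project duration μ = 33 days. Critical path: Pilot data → Internal review → Submission.

Variance along critical path = 2.778 + 0.111 + 1.778 = 4.667; σ = √4.667 = 2.160 days.
Z = (36 − 33) / 2.160 = 1.389
P(T ≤ 36) = Φ(1.389) ≈ 0.918

0.918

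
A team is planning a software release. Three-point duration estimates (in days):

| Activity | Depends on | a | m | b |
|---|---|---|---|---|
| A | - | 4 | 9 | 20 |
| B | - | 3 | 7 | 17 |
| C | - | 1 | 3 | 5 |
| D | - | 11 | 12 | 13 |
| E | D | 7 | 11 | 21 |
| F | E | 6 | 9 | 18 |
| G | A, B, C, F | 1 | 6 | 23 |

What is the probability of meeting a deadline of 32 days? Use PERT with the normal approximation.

te_A = (4 + 4·9 + 20)/6 = 60/6 = 10; σ²_A = ((20−4)/6)² = 7.111
te_B = (3 + 4·7 + 17)/6 = 48/6 = 8; σ²_B = ((17−3)/6)² = 5.444
te_C = (1 + 4·3 + 5)/6 = 18/6 = 3; σ²_C = ((5−1)/6)² = 0.444
te_D = (11 + 4·12 + 13)/6 = 72/6 = 12; σ²_D = ((13−11)/6)² = 0.111
te_E = (7 + 4·11 + 21)/6 = 72/6 = 12; σ²_E = ((21−7)/6)² = 5.444
te_F = (6 + 4·9 + 18)/6 = 60/6 = 10; σ²_F = ((18−6)/6)² = 4.000
te_G = (1 + 4·6 + 23)/6 = 48/6 = 8; σ²_G = ((23−1)/6)² = 13.444

Forward pass:
ES_A = 0; EF_A = 10
ES_B = 0; EF_B = 8
ES_C = 0; EF_C = 3
ES_D = 0; EF_D = 12
ES_E = 12; EF_E = 12+12 = 24
ES_F = 24; EF_F = 24+10 = 34
ES_G = max(EF_A=10, EF_B=8, EF_C=3, EF_F=34) = 34; EF_G = 34+8 = 42
Expected project duration μ = 42 days. Critical path: D → E → F → G.

Variance along critical path = 0.111 + 5.444 + 4.000 + 13.444 = 23.000; σ = √23.000 = 4.796 days.
Z = (32 − 42) / 4.796 = -2.085
P(T ≤ 32) = Φ(-2.085) ≈ 0.019

0.019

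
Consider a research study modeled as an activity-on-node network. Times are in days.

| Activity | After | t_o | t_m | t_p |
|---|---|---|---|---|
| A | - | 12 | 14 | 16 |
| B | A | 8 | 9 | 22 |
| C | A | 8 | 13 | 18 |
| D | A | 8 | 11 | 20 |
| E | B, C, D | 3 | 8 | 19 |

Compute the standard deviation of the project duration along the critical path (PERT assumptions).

te_A = (12 + 4·14 + 16)/6 = 84/6 = 14; σ²_A = ((16−12)/6)² = 0.444
te_B = (8 + 4·9 + 22)/6 = 66/6 = 11; σ²_B = ((22−8)/6)² = 5.444
te_C = (8 + 4·13 + 18)/6 = 78/6 = 13; σ²_C = ((18−8)/6)² = 2.778
te_D = (8 + 4·11 + 20)/6 = 72/6 = 12; σ²_D = ((20−8)/6)² = 4.000
te_E = (3 + 4·8 + 19)/6 = 54/6 = 9; σ²_E = ((19−3)/6)² = 7.111

Forward pass:
ES_A = 0; EF_A = 14
ES_B = 14; EF_B = 14+11 = 25
ES_C = 14; EF_C = 14+13 = 27
ES_D = 14; EF_D = 14+12 = 26
ES_E = max(EF_B=25, EF_C=27, EF_D=26) = 27; EF_E = 27+9 = 36
Expected project duration μ = 36 days. Critical path: A → C → E.

Variance along critical path = 0.444 + 2.778 + 7.111 = 10.333
σ = √10.333 = 3.215 days

3.21 days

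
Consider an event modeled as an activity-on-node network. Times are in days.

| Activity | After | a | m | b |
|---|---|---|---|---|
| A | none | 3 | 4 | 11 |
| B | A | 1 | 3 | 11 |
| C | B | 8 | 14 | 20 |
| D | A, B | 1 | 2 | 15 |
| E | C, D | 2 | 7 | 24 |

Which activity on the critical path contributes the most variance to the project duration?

E

te_A = (3 + 4·4 + 11)/6 = 30/6 = 5; σ²_A = ((11−3)/6)² = 1.778
te_B = (1 + 4·3 + 11)/6 = 24/6 = 4; σ²_B = ((11−1)/6)² = 2.778
te_C = (8 + 4·14 + 20)/6 = 84/6 = 14; σ²_C = ((20−8)/6)² = 4.000
te_D = (1 + 4·2 + 15)/6 = 24/6 = 4; σ²_D = ((15−1)/6)² = 5.444
te_E = (2 + 4·7 + 24)/6 = 54/6 = 9; σ²_E = ((24−2)/6)² = 13.444

Forward pass:
ES_A = 0; EF_A = 5
ES_B = 5; EF_B = 5+4 = 9
ES_C = 9; EF_C = 9+14 = 23
ES_D = max(EF_A=5, EF_B=9) = 9; EF_D = 9+4 = 13
ES_E = max(EF_C=23, EF_D=13) = 23; EF_E = 23+9 = 32
Expected project duration μ = 32 days. Critical path: A → B → C → E.

Variances on critical path: σ²_A=1.778, σ²_B=2.778, σ²_C=4.000, σ²_E=13.444.
Largest is σ²_E = 13.444.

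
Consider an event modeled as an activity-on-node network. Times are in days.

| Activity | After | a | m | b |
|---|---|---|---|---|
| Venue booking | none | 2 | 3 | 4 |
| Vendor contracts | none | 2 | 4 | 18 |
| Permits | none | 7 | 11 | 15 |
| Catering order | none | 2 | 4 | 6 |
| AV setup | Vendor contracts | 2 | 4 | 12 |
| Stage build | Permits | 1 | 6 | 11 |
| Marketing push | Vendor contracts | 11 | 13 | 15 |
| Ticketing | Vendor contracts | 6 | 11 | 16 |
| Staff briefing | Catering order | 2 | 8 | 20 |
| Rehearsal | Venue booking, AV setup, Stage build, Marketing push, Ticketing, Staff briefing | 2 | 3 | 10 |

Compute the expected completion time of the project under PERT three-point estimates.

te_Venue booking = (2 + 4·3 + 4)/6 = 18/6 = 3
te_Vendor contracts = (2 + 4·4 + 18)/6 = 36/6 = 6
te_Permits = (7 + 4·11 + 15)/6 = 66/6 = 11
te_Catering order = (2 + 4·4 + 6)/6 = 24/6 = 4
te_AV setup = (2 + 4·4 + 12)/6 = 30/6 = 5
te_Stage build = (1 + 4·6 + 11)/6 = 36/6 = 6
te_Marketing push = (11 + 4·13 + 15)/6 = 78/6 = 13
te_Ticketing = (6 + 4·11 + 16)/6 = 66/6 = 11
te_Staff briefing = (2 + 4·8 + 20)/6 = 54/6 = 9
te_Rehearsal = (2 + 4·3 + 10)/6 = 24/6 = 4

Forward pass:
ES_Venue booking = 0; EF_Venue booking = 3
ES_Vendor contracts = 0; EF_Vendor contracts = 6
ES_Permits = 0; EF_Permits = 11
ES_Catering order = 0; EF_Catering order = 4
ES_AV setup = 6; EF_AV setup = 6+5 = 11
ES_Stage build = 11; EF_Stage build = 11+6 = 17
ES_Marketing push = 6; EF_Marketing push = 6+13 = 19
ES_Ticketing = 6; EF_Ticketing = 6+11 = 17
ES_Staff briefing = 4; EF_Staff briefing = 4+9 = 13
ES_Rehearsal = max(EF_Venue booking=3, EF_AV setup=11, EF_Stage build=17, EF_Marketing push=19, EF_Ticketing=17, EF_Staff briefing=13) = 19; EF_Rehearsal = 19+4 = 23
Expected project duration μ = 23 days. Critical path: Vendor contracts → Marketing push → Rehearsal.

23 days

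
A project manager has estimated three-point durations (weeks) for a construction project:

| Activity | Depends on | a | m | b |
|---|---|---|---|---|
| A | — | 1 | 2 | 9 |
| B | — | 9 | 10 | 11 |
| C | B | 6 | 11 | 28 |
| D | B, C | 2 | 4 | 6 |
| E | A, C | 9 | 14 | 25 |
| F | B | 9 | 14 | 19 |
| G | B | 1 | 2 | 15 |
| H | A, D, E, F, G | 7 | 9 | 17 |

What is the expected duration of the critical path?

48 weeks

te_A = (1 + 4·2 + 9)/6 = 18/6 = 3
te_B = (9 + 4·10 + 11)/6 = 60/6 = 10
te_C = (6 + 4·11 + 28)/6 = 78/6 = 13
te_D = (2 + 4·4 + 6)/6 = 24/6 = 4
te_E = (9 + 4·14 + 25)/6 = 90/6 = 15
te_F = (9 + 4·14 + 19)/6 = 84/6 = 14
te_G = (1 + 4·2 + 15)/6 = 24/6 = 4
te_H = (7 + 4·9 + 17)/6 = 60/6 = 10

Forward pass:
ES_A = 0; EF_A = 3
ES_B = 0; EF_B = 10
ES_C = 10; EF_C = 10+13 = 23
ES_D = max(EF_B=10, EF_C=23) = 23; EF_D = 23+4 = 27
ES_E = max(EF_A=3, EF_C=23) = 23; EF_E = 23+15 = 38
ES_F = 10; EF_F = 10+14 = 24
ES_G = 10; EF_G = 10+4 = 14
ES_H = max(EF_A=3, EF_D=27, EF_E=38, EF_F=24, EF_G=14) = 38; EF_H = 38+10 = 48
Expected project duration μ = 48 weeks. Critical path: B → C → E → H.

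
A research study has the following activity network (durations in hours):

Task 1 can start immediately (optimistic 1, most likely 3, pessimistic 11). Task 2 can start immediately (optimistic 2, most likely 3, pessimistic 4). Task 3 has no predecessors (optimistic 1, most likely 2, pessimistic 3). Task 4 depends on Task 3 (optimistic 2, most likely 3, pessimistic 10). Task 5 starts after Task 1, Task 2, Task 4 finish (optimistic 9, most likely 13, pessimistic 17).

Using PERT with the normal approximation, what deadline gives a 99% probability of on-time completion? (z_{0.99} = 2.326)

23.5 hours

te_Task 1 = (1 + 4·3 + 11)/6 = 24/6 = 4; σ²_Task 1 = ((11−1)/6)² = 2.778
te_Task 2 = (2 + 4·3 + 4)/6 = 18/6 = 3; σ²_Task 2 = ((4−2)/6)² = 0.111
te_Task 3 = (1 + 4·2 + 3)/6 = 12/6 = 2; σ²_Task 3 = ((3−1)/6)² = 0.111
te_Task 4 = (2 + 4·3 + 10)/6 = 24/6 = 4; σ²_Task 4 = ((10−2)/6)² = 1.778
te_Task 5 = (9 + 4·13 + 17)/6 = 78/6 = 13; σ²_Task 5 = ((17−9)/6)² = 1.778

Forward pass:
ES_Task 1 = 0; EF_Task 1 = 4
ES_Task 2 = 0; EF_Task 2 = 3
ES_Task 3 = 0; EF_Task 3 = 2
ES_Task 4 = 2; EF_Task 4 = 2+4 = 6
ES_Task 5 = max(EF_Task 1=4, EF_Task 2=3, EF_Task 4=6) = 6; EF_Task 5 = 6+13 = 19
Expected project duration μ = 19 hours. Critical path: Task 3 → Task 4 → Task 5.

Variance along critical path = 0.111 + 1.778 + 1.778 = 3.667; σ = 1.915 hours.
D = μ + z·σ = 19 + 2.326·1.915 = 23.5 hours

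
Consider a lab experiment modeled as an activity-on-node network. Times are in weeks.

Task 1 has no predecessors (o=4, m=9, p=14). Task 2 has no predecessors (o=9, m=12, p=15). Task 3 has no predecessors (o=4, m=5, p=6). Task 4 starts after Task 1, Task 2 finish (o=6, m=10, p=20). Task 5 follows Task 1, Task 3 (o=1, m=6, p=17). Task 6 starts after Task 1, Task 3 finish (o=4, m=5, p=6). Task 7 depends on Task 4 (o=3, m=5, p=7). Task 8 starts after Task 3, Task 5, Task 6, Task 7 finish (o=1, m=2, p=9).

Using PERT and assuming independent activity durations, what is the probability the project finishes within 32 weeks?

te_Task 1 = (4 + 4·9 + 14)/6 = 54/6 = 9; σ²_Task 1 = ((14−4)/6)² = 2.778
te_Task 2 = (9 + 4·12 + 15)/6 = 72/6 = 12; σ²_Task 2 = ((15−9)/6)² = 1.000
te_Task 3 = (4 + 4·5 + 6)/6 = 30/6 = 5; σ²_Task 3 = ((6−4)/6)² = 0.111
te_Task 4 = (6 + 4·10 + 20)/6 = 66/6 = 11; σ²_Task 4 = ((20−6)/6)² = 5.444
te_Task 5 = (1 + 4·6 + 17)/6 = 42/6 = 7; σ²_Task 5 = ((17−1)/6)² = 7.111
te_Task 6 = (4 + 4·5 + 6)/6 = 30/6 = 5; σ²_Task 6 = ((6−4)/6)² = 0.111
te_Task 7 = (3 + 4·5 + 7)/6 = 30/6 = 5; σ²_Task 7 = ((7−3)/6)² = 0.444
te_Task 8 = (1 + 4·2 + 9)/6 = 18/6 = 3; σ²_Task 8 = ((9−1)/6)² = 1.778

Forward pass:
ES_Task 1 = 0; EF_Task 1 = 9
ES_Task 2 = 0; EF_Task 2 = 12
ES_Task 3 = 0; EF_Task 3 = 5
ES_Task 4 = max(EF_Task 1=9, EF_Task 2=12) = 12; EF_Task 4 = 12+11 = 23
ES_Task 5 = max(EF_Task 1=9, EF_Task 3=5) = 9; EF_Task 5 = 9+7 = 16
ES_Task 6 = max(EF_Task 1=9, EF_Task 3=5) = 9; EF_Task 6 = 9+5 = 14
ES_Task 7 = 23; EF_Task 7 = 23+5 = 28
ES_Task 8 = max(EF_Task 3=5, EF_Task 5=16, EF_Task 6=14, EF_Task 7=28) = 28; EF_Task 8 = 28+3 = 31
Expected project duration μ = 31 weeks. Critical path: Task 2 → Task 4 → Task 7 → Task 8.

Variance along critical path = 1.000 + 5.444 + 0.444 + 1.778 = 8.667; σ = √8.667 = 2.944 weeks.
Z = (32 − 31) / 2.944 = 0.340
P(T ≤ 32) = Φ(0.340) ≈ 0.633

0.633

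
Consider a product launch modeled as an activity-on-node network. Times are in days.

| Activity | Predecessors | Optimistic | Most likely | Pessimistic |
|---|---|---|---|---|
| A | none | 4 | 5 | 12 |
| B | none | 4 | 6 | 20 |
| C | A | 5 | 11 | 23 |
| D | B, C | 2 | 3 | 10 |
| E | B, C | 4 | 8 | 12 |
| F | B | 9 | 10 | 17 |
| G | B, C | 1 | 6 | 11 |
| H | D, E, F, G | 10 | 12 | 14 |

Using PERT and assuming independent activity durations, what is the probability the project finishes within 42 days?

0.866

te_A = (4 + 4·5 + 12)/6 = 36/6 = 6; σ²_A = ((12−4)/6)² = 1.778
te_B = (4 + 4·6 + 20)/6 = 48/6 = 8; σ²_B = ((20−4)/6)² = 7.111
te_C = (5 + 4·11 + 23)/6 = 72/6 = 12; σ²_C = ((23−5)/6)² = 9.000
te_D = (2 + 4·3 + 10)/6 = 24/6 = 4; σ²_D = ((10−2)/6)² = 1.778
te_E = (4 + 4·8 + 12)/6 = 48/6 = 8; σ²_E = ((12−4)/6)² = 1.778
te_F = (9 + 4·10 + 17)/6 = 66/6 = 11; σ²_F = ((17−9)/6)² = 1.778
te_G = (1 + 4·6 + 11)/6 = 36/6 = 6; σ²_G = ((11−1)/6)² = 2.778
te_H = (10 + 4·12 + 14)/6 = 72/6 = 12; σ²_H = ((14−10)/6)² = 0.444

Forward pass:
ES_A = 0; EF_A = 6
ES_B = 0; EF_B = 8
ES_C = 6; EF_C = 6+12 = 18
ES_D = max(EF_B=8, EF_C=18) = 18; EF_D = 18+4 = 22
ES_E = max(EF_B=8, EF_C=18) = 18; EF_E = 18+8 = 26
ES_F = 8; EF_F = 8+11 = 19
ES_G = max(EF_B=8, EF_C=18) = 18; EF_G = 18+6 = 24
ES_H = max(EF_D=22, EF_E=26, EF_F=19, EF_G=24) = 26; EF_H = 26+12 = 38
Expected project duration μ = 38 days. Critical path: A → C → E → H.

Variance along critical path = 1.778 + 9.000 + 1.778 + 0.444 = 13.000; σ = √13.000 = 3.606 days.
Z = (42 − 38) / 3.606 = 1.109
P(T ≤ 42) = Φ(1.109) ≈ 0.866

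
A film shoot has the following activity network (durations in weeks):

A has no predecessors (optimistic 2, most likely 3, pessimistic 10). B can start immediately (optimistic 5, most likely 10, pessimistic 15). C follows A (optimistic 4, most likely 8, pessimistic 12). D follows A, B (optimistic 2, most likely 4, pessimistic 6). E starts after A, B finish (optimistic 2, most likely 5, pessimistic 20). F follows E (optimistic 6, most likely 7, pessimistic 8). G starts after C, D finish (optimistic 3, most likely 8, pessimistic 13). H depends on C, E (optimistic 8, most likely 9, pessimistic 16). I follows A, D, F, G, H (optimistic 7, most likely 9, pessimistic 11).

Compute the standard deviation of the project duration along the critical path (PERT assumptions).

te_A = (2 + 4·3 + 10)/6 = 24/6 = 4; σ²_A = ((10−2)/6)² = 1.778
te_B = (5 + 4·10 + 15)/6 = 60/6 = 10; σ²_B = ((15−5)/6)² = 2.778
te_C = (4 + 4·8 + 12)/6 = 48/6 = 8; σ²_C = ((12−4)/6)² = 1.778
te_D = (2 + 4·4 + 6)/6 = 24/6 = 4; σ²_D = ((6−2)/6)² = 0.444
te_E = (2 + 4·5 + 20)/6 = 42/6 = 7; σ²_E = ((20−2)/6)² = 9.000
te_F = (6 + 4·7 + 8)/6 = 42/6 = 7; σ²_F = ((8−6)/6)² = 0.111
te_G = (3 + 4·8 + 13)/6 = 48/6 = 8; σ²_G = ((13−3)/6)² = 2.778
te_H = (8 + 4·9 + 16)/6 = 60/6 = 10; σ²_H = ((16−8)/6)² = 1.778
te_I = (7 + 4·9 + 11)/6 = 54/6 = 9; σ²_I = ((11−7)/6)² = 0.444

Forward pass:
ES_A = 0; EF_A = 4
ES_B = 0; EF_B = 10
ES_C = 4; EF_C = 4+8 = 12
ES_D = max(EF_A=4, EF_B=10) = 10; EF_D = 10+4 = 14
ES_E = max(EF_A=4, EF_B=10) = 10; EF_E = 10+7 = 17
ES_F = 17; EF_F = 17+7 = 24
ES_G = max(EF_C=12, EF_D=14) = 14; EF_G = 14+8 = 22
ES_H = max(EF_C=12, EF_E=17) = 17; EF_H = 17+10 = 27
ES_I = max(EF_A=4, EF_D=14, EF_F=24, EF_G=22, EF_H=27) = 27; EF_I = 27+9 = 36
Expected project duration μ = 36 weeks. Critical path: B → E → H → I.

Variance along critical path = 2.778 + 9.000 + 1.778 + 0.444 = 14.000
σ = √14.000 = 3.742 weeks

3.74 weeks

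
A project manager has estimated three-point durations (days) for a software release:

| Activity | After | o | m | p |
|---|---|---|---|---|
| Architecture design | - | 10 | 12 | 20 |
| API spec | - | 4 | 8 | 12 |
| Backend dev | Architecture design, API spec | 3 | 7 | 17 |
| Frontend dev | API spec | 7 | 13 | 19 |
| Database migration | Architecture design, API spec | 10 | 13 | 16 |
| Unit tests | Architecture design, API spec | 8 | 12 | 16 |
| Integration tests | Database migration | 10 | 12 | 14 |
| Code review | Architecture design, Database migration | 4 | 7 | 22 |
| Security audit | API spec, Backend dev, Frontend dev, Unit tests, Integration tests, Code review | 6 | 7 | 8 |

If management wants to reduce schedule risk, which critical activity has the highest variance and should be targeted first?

Architecture design

te_Architecture design = (10 + 4·12 + 20)/6 = 78/6 = 13; σ²_Architecture design = ((20−10)/6)² = 2.778
te_API spec = (4 + 4·8 + 12)/6 = 48/6 = 8; σ²_API spec = ((12−4)/6)² = 1.778
te_Backend dev = (3 + 4·7 + 17)/6 = 48/6 = 8; σ²_Backend dev = ((17−3)/6)² = 5.444
te_Frontend dev = (7 + 4·13 + 19)/6 = 78/6 = 13; σ²_Frontend dev = ((19−7)/6)² = 4.000
te_Database migration = (10 + 4·13 + 16)/6 = 78/6 = 13; σ²_Database migration = ((16−10)/6)² = 1.000
te_Unit tests = (8 + 4·12 + 16)/6 = 72/6 = 12; σ²_Unit tests = ((16−8)/6)² = 1.778
te_Integration tests = (10 + 4·12 + 14)/6 = 72/6 = 12; σ²_Integration tests = ((14−10)/6)² = 0.444
te_Code review = (4 + 4·7 + 22)/6 = 54/6 = 9; σ²_Code review = ((22−4)/6)² = 9.000
te_Security audit = (6 + 4·7 + 8)/6 = 42/6 = 7; σ²_Security audit = ((8−6)/6)² = 0.111

Forward pass:
ES_Architecture design = 0; EF_Architecture design = 13
ES_API spec = 0; EF_API spec = 8
ES_Backend dev = max(EF_Architecture design=13, EF_API spec=8) = 13; EF_Backend dev = 13+8 = 21
ES_Frontend dev = 8; EF_Frontend dev = 8+13 = 21
ES_Database migration = max(EF_Architecture design=13, EF_API spec=8) = 13; EF_Database migration = 13+13 = 26
ES_Unit tests = max(EF_Architecture design=13, EF_API spec=8) = 13; EF_Unit tests = 13+12 = 25
ES_Integration tests = 26; EF_Integration tests = 26+12 = 38
ES_Code review = max(EF_Architecture design=13, EF_Database migration=26) = 26; EF_Code review = 26+9 = 35
ES_Security audit = max(EF_API spec=8, EF_Backend dev=21, EF_Frontend dev=21, EF_Unit tests=25, EF_Integration tests=38, EF_Code review=35) = 38; EF_Security audit = 38+7 = 45
Expected project duration μ = 45 days. Critical path: Architecture design → Database migration → Integration tests → Security audit.

Variances on critical path: σ²_Architecture design=2.778, σ²_Database migration=1.000, σ²_Integration tests=0.444, σ²_Security audit=0.111.
Largest is σ²_Architecture design = 2.778.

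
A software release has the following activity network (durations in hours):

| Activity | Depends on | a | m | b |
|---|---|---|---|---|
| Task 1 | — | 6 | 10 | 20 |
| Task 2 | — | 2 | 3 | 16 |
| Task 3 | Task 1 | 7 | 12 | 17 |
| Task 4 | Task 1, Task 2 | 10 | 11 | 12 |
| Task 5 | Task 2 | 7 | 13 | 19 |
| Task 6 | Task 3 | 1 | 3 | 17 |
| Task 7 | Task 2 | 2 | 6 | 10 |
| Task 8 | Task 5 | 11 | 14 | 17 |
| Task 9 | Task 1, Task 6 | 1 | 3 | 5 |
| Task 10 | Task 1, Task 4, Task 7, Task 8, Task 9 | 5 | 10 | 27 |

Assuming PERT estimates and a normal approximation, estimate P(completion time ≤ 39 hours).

0.153

te_Task 1 = (6 + 4·10 + 20)/6 = 66/6 = 11; σ²_Task 1 = ((20−6)/6)² = 5.444
te_Task 2 = (2 + 4·3 + 16)/6 = 30/6 = 5; σ²_Task 2 = ((16−2)/6)² = 5.444
te_Task 3 = (7 + 4·12 + 17)/6 = 72/6 = 12; σ²_Task 3 = ((17−7)/6)² = 2.778
te_Task 4 = (10 + 4·11 + 12)/6 = 66/6 = 11; σ²_Task 4 = ((12−10)/6)² = 0.111
te_Task 5 = (7 + 4·13 + 19)/6 = 78/6 = 13; σ²_Task 5 = ((19−7)/6)² = 4.000
te_Task 6 = (1 + 4·3 + 17)/6 = 30/6 = 5; σ²_Task 6 = ((17−1)/6)² = 7.111
te_Task 7 = (2 + 4·6 + 10)/6 = 36/6 = 6; σ²_Task 7 = ((10−2)/6)² = 1.778
te_Task 8 = (11 + 4·14 + 17)/6 = 84/6 = 14; σ²_Task 8 = ((17−11)/6)² = 1.000
te_Task 9 = (1 + 4·3 + 5)/6 = 18/6 = 3; σ²_Task 9 = ((5−1)/6)² = 0.444
te_Task 10 = (5 + 4·10 + 27)/6 = 72/6 = 12; σ²_Task 10 = ((27−5)/6)² = 13.444

Forward pass:
ES_Task 1 = 0; EF_Task 1 = 11
ES_Task 2 = 0; EF_Task 2 = 5
ES_Task 3 = 11; EF_Task 3 = 11+12 = 23
ES_Task 4 = max(EF_Task 1=11, EF_Task 2=5) = 11; EF_Task 4 = 11+11 = 22
ES_Task 5 = 5; EF_Task 5 = 5+13 = 18
ES_Task 6 = 23; EF_Task 6 = 23+5 = 28
ES_Task 7 = 5; EF_Task 7 = 5+6 = 11
ES_Task 8 = 18; EF_Task 8 = 18+14 = 32
ES_Task 9 = max(EF_Task 1=11, EF_Task 6=28) = 28; EF_Task 9 = 28+3 = 31
ES_Task 10 = max(EF_Task 1=11, EF_Task 4=22, EF_Task 7=11, EF_Task 8=32, EF_Task 9=31) = 32; EF_Task 10 = 32+12 = 44
Expected project duration μ = 44 hours. Critical path: Task 2 → Task 5 → Task 8 → Task 10.

Variance along critical path = 5.444 + 4.000 + 1.000 + 13.444 = 23.889; σ = √23.889 = 4.888 hours.
Z = (39 − 44) / 4.888 = -1.023
P(T ≤ 39) = Φ(-1.023) ≈ 0.153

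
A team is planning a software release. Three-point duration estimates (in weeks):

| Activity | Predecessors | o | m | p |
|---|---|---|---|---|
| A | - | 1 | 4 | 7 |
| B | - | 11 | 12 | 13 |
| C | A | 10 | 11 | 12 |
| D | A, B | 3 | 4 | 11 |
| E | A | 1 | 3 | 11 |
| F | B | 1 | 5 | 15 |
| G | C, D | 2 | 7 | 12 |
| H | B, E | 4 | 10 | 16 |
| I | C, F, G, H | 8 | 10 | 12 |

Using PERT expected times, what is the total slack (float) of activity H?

2 weeks

te_A = (1 + 4·4 + 7)/6 = 24/6 = 4
te_B = (11 + 4·12 + 13)/6 = 72/6 = 12
te_C = (10 + 4·11 + 12)/6 = 66/6 = 11
te_D = (3 + 4·4 + 11)/6 = 30/6 = 5
te_E = (1 + 4·3 + 11)/6 = 24/6 = 4
te_F = (1 + 4·5 + 15)/6 = 36/6 = 6
te_G = (2 + 4·7 + 12)/6 = 42/6 = 7
te_H = (4 + 4·10 + 16)/6 = 60/6 = 10
te_I = (8 + 4·10 + 12)/6 = 60/6 = 10

Forward pass:
ES_A = 0; EF_A = 4
ES_B = 0; EF_B = 12
ES_C = 4; EF_C = 4+11 = 15
ES_D = max(EF_A=4, EF_B=12) = 12; EF_D = 12+5 = 17
ES_E = 4; EF_E = 4+4 = 8
ES_F = 12; EF_F = 12+6 = 18
ES_G = max(EF_C=15, EF_D=17) = 17; EF_G = 17+7 = 24
ES_H = max(EF_B=12, EF_E=8) = 12; EF_H = 12+10 = 22
ES_I = max(EF_C=15, EF_F=18, EF_G=24, EF_H=22) = 24; EF_I = 24+10 = 34
Expected project duration μ = 34 weeks. Critical path: B → D → G → I.

Backward pass:
LF_I = 34; LS_I = 34−10 = 24
LF_H = LS_I = 24; LS_H = 24−10 = 14
LF_G = LS_I = 24; LS_G = 24−7 = 17
LF_F = LS_I = 24; LS_F = 24−6 = 18
LF_E = LS_H = 14; LS_E = 14−4 = 10
LF_D = LS_G = 17; LS_D = 17−5 = 12
LF_C = min(LS_G=17, LS_I=24) = 17; LS_C = 17−11 = 6
LF_B = min(LS_D=12, LS_F=18, LS_H=14) = 12; LS_B = 12−12 = 0
LF_A = min(LS_C=6, LS_D=12, LS_E=10) = 6; LS_A = 6−4 = 2
Slack_H = LS_H − ES_H = 14 − 12 = 2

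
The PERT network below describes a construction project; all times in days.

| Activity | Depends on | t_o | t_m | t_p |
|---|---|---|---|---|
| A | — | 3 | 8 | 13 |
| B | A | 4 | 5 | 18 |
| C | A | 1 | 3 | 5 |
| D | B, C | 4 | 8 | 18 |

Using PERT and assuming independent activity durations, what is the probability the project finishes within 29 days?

te_A = (3 + 4·8 + 13)/6 = 48/6 = 8; σ²_A = ((13−3)/6)² = 2.778
te_B = (4 + 4·5 + 18)/6 = 42/6 = 7; σ²_B = ((18−4)/6)² = 5.444
te_C = (1 + 4·3 + 5)/6 = 18/6 = 3; σ²_C = ((5−1)/6)² = 0.444
te_D = (4 + 4·8 + 18)/6 = 54/6 = 9; σ²_D = ((18−4)/6)² = 5.444

Forward pass:
ES_A = 0; EF_A = 8
ES_B = 8; EF_B = 8+7 = 15
ES_C = 8; EF_C = 8+3 = 11
ES_D = max(EF_B=15, EF_C=11) = 15; EF_D = 15+9 = 24
Expected project duration μ = 24 days. Critical path: A → B → D.

Variance along critical path = 2.778 + 5.444 + 5.444 = 13.667; σ = √13.667 = 3.697 days.
Z = (29 − 24) / 3.697 = 1.353
P(T ≤ 29) = Φ(1.353) ≈ 0.912

0.912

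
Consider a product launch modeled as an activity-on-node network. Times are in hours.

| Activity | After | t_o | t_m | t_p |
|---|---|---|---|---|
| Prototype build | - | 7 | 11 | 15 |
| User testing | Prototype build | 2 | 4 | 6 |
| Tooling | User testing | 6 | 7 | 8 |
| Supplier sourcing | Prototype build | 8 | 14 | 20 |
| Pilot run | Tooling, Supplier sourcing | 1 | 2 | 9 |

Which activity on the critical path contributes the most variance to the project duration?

Supplier sourcing

te_Prototype build = (7 + 4·11 + 15)/6 = 66/6 = 11; σ²_Prototype build = ((15−7)/6)² = 1.778
te_User testing = (2 + 4·4 + 6)/6 = 24/6 = 4; σ²_User testing = ((6−2)/6)² = 0.444
te_Tooling = (6 + 4·7 + 8)/6 = 42/6 = 7; σ²_Tooling = ((8−6)/6)² = 0.111
te_Supplier sourcing = (8 + 4·14 + 20)/6 = 84/6 = 14; σ²_Supplier sourcing = ((20−8)/6)² = 4.000
te_Pilot run = (1 + 4·2 + 9)/6 = 18/6 = 3; σ²_Pilot run = ((9−1)/6)² = 1.778

Forward pass:
ES_Prototype build = 0; EF_Prototype build = 11
ES_User testing = 11; EF_User testing = 11+4 = 15
ES_Tooling = 15; EF_Tooling = 15+7 = 22
ES_Supplier sourcing = 11; EF_Supplier sourcing = 11+14 = 25
ES_Pilot run = max(EF_Tooling=22, EF_Supplier sourcing=25) = 25; EF_Pilot run = 25+3 = 28
Expected project duration μ = 28 hours. Critical path: Prototype build → Supplier sourcing → Pilot run.

Variances on critical path: σ²_Prototype build=1.778, σ²_Supplier sourcing=4.000, σ²_Pilot run=1.778.
Largest is σ²_Supplier sourcing = 4.000.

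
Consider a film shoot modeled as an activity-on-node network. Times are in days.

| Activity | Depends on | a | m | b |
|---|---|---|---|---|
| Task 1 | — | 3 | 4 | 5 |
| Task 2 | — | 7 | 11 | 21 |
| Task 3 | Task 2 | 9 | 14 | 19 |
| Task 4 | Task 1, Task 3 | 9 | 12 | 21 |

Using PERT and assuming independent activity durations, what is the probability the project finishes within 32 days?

te_Task 1 = (3 + 4·4 + 5)/6 = 24/6 = 4; σ²_Task 1 = ((5−3)/6)² = 0.111
te_Task 2 = (7 + 4·11 + 21)/6 = 72/6 = 12; σ²_Task 2 = ((21−7)/6)² = 5.444
te_Task 3 = (9 + 4·14 + 19)/6 = 84/6 = 14; σ²_Task 3 = ((19−9)/6)² = 2.778
te_Task 4 = (9 + 4·12 + 21)/6 = 78/6 = 13; σ²_Task 4 = ((21−9)/6)² = 4.000

Forward pass:
ES_Task 1 = 0; EF_Task 1 = 4
ES_Task 2 = 0; EF_Task 2 = 12
ES_Task 3 = 12; EF_Task 3 = 12+14 = 26
ES_Task 4 = max(EF_Task 1=4, EF_Task 3=26) = 26; EF_Task 4 = 26+13 = 39
Expected project duration μ = 39 days. Critical path: Task 2 → Task 3 → Task 4.

Variance along critical path = 5.444 + 2.778 + 4.000 = 12.222; σ = √12.222 = 3.496 days.
Z = (32 − 39) / 3.496 = -2.002
P(T ≤ 32) = Φ(-2.002) ≈ 0.023

0.023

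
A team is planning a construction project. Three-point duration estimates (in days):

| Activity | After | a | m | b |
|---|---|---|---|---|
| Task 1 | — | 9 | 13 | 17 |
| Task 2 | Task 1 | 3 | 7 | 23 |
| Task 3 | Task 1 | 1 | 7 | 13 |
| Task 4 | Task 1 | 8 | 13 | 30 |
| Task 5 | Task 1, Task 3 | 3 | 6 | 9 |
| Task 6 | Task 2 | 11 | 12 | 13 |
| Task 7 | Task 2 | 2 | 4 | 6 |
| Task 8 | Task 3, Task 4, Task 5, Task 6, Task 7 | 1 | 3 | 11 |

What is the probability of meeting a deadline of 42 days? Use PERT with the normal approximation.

te_Task 1 = (9 + 4·13 + 17)/6 = 78/6 = 13; σ²_Task 1 = ((17−9)/6)² = 1.778
te_Task 2 = (3 + 4·7 + 23)/6 = 54/6 = 9; σ²_Task 2 = ((23−3)/6)² = 11.111
te_Task 3 = (1 + 4·7 + 13)/6 = 42/6 = 7; σ²_Task 3 = ((13−1)/6)² = 4.000
te_Task 4 = (8 + 4·13 + 30)/6 = 90/6 = 15; σ²_Task 4 = ((30−8)/6)² = 13.444
te_Task 5 = (3 + 4·6 + 9)/6 = 36/6 = 6; σ²_Task 5 = ((9−3)/6)² = 1.000
te_Task 6 = (11 + 4·12 + 13)/6 = 72/6 = 12; σ²_Task 6 = ((13−11)/6)² = 0.111
te_Task 7 = (2 + 4·4 + 6)/6 = 24/6 = 4; σ²_Task 7 = ((6−2)/6)² = 0.444
te_Task 8 = (1 + 4·3 + 11)/6 = 24/6 = 4; σ²_Task 8 = ((11−1)/6)² = 2.778

Forward pass:
ES_Task 1 = 0; EF_Task 1 = 13
ES_Task 2 = 13; EF_Task 2 = 13+9 = 22
ES_Task 3 = 13; EF_Task 3 = 13+7 = 20
ES_Task 4 = 13; EF_Task 4 = 13+15 = 28
ES_Task 5 = max(EF_Task 1=13, EF_Task 3=20) = 20; EF_Task 5 = 20+6 = 26
ES_Task 6 = 22; EF_Task 6 = 22+12 = 34
ES_Task 7 = 22; EF_Task 7 = 22+4 = 26
ES_Task 8 = max(EF_Task 3=20, EF_Task 4=28, EF_Task 5=26, EF_Task 6=34, EF_Task 7=26) = 34; EF_Task 8 = 34+4 = 38
Expected project duration μ = 38 days. Critical path: Task 1 → Task 2 → Task 6 → Task 8.

Variance along critical path = 1.778 + 11.111 + 0.111 + 2.778 = 15.778; σ = √15.778 = 3.972 days.
Z = (42 − 38) / 3.972 = 1.007
P(T ≤ 42) = Φ(1.007) ≈ 0.843

0.843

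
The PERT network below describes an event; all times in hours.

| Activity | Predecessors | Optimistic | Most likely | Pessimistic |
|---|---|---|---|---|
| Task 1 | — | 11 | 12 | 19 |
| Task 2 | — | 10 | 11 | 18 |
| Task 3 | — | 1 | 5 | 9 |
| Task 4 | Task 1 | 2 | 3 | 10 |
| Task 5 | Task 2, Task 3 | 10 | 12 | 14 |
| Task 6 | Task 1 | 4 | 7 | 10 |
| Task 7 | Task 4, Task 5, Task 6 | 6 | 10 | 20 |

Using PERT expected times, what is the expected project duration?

te_Task 1 = (11 + 4·12 + 19)/6 = 78/6 = 13
te_Task 2 = (10 + 4·11 + 18)/6 = 72/6 = 12
te_Task 3 = (1 + 4·5 + 9)/6 = 30/6 = 5
te_Task 4 = (2 + 4·3 + 10)/6 = 24/6 = 4
te_Task 5 = (10 + 4·12 + 14)/6 = 72/6 = 12
te_Task 6 = (4 + 4·7 + 10)/6 = 42/6 = 7
te_Task 7 = (6 + 4·10 + 20)/6 = 66/6 = 11

Forward pass:
ES_Task 1 = 0; EF_Task 1 = 13
ES_Task 2 = 0; EF_Task 2 = 12
ES_Task 3 = 0; EF_Task 3 = 5
ES_Task 4 = 13; EF_Task 4 = 13+4 = 17
ES_Task 5 = max(EF_Task 2=12, EF_Task 3=5) = 12; EF_Task 5 = 12+12 = 24
ES_Task 6 = 13; EF_Task 6 = 13+7 = 20
ES_Task 7 = max(EF_Task 4=17, EF_Task 5=24, EF_Task 6=20) = 24; EF_Task 7 = 24+11 = 35
Expected project duration μ = 35 hours. Critical path: Task 2 → Task 5 → Task 7.

35 hours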